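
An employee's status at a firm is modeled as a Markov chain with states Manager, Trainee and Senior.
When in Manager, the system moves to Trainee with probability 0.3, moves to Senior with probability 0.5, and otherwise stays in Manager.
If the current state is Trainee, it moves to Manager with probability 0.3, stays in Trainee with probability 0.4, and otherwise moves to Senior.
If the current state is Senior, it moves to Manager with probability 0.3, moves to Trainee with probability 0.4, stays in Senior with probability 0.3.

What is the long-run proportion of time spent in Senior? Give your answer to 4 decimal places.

0.3545

Let the stationary distribution be π with π = πP and π_1 + π_2 + π_3 = 1.
π_1 = 0.2·π_1 + 0.3·π_2 + 0.3·π_3
π_2 = 0.3·π_1 + 0.4·π_2 + 0.4·π_3
Solving with the normalization constraint gives π = (0.2727, 0.3727, 0.3545).
So the stationary probability of Senior is 0.3545.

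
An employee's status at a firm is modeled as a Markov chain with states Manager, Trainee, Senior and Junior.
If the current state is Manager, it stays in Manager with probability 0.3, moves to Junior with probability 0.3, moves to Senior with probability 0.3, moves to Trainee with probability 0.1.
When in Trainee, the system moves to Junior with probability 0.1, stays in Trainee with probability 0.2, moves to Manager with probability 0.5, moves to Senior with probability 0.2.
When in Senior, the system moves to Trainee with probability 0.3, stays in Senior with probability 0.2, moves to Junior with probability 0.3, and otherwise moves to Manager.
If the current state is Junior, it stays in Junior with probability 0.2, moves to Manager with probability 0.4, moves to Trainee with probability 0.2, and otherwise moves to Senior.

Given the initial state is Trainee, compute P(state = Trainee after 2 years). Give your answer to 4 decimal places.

0.1700

Propagate the distribution vector 2 years from Trainee.
After 0 years: (0.0000, 1.0000, 0.0000, 0.0000)
After 1 year: (0.5000, 0.2000, 0.2000, 0.1000)
After 2 years: (0.3300, 0.1700, 0.2500, 0.2500)
P(in Trainee after 2 years) = 0.1700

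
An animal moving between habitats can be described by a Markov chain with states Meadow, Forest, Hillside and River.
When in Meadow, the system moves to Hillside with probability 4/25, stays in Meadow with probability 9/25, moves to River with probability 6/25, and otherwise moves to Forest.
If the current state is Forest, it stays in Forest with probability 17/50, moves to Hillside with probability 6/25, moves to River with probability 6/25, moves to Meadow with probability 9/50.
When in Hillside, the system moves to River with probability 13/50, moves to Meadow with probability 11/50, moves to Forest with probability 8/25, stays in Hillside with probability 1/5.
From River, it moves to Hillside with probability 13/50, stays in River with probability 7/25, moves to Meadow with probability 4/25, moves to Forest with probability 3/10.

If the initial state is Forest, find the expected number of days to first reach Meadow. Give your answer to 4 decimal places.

Let t(s) be the expected number of days to first reach Meadow from state s, with t(Meadow) = 0. Conditioning on the first day:
t(Forest) = 1 + 0.34·t(Forest) + 0.24·t(Hillside) + 0.24·t(River)
t(Hillside) = 1 + 0.32·t(Forest) + 0.2·t(Hillside) + 0.26·t(River)
t(River) = 1 + 0.3·t(Forest) + 0.26·t(Hillside) + 0.28·t(River)
Solving: t(Forest) = 5.4251, t(Hillside) = 5.2185, t(River) = 5.5338.
Expected days from Forest to Meadow: 5.4251.

5.4251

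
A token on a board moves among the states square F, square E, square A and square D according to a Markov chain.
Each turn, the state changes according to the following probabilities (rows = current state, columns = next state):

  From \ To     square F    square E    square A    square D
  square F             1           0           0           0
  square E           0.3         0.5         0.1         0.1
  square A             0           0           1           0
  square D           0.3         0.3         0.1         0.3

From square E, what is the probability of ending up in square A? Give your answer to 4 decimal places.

Let h(s) be the probability of absorption at square A starting from transient state s. Then h(square A) = 1 and h(square F) = 0. By first-step analysis:
h(square E) = 0.3·0 + 0.5·h(square E) + 0.1·1 + 0.1·h(square D)
h(square D) = 0.3·0 + 0.3·h(square E) + 0.1·1 + 0.3·h(square D)
Solving: h(square E) = 0.2500, h(square D) = 0.2500.
Starting from square E, the probability is 0.2500.

0.2500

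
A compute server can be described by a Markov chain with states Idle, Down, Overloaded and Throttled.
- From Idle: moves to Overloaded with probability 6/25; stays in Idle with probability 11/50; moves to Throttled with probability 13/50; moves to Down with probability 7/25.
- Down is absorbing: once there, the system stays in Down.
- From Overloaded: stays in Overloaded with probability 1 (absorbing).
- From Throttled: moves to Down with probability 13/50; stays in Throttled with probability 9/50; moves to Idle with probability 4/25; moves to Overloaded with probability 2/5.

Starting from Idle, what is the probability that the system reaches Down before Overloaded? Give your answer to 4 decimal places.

0.4970

Let h(s) be the probability of absorption at Down starting from transient state s. Then h(Down) = 1 and h(Overloaded) = 0. By first-step analysis:
h(Idle) = 0.22·h(Idle) + 0.28·1 + 0.24·0 + 0.26·h(Throttled)
h(Throttled) = 0.16·h(Idle) + 0.26·1 + 0.4·0 + 0.18·h(Throttled)
Solving: h(Idle) = 0.4970, h(Throttled) = 0.4140.
Starting from Idle, the probability is 0.4970.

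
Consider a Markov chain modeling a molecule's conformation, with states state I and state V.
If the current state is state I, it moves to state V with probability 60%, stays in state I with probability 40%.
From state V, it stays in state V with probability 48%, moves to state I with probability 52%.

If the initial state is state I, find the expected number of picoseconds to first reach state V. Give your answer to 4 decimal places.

1.6667

Let t(s) be the expected number of picoseconds to first reach state V from state s, with t(state V) = 0. Conditioning on the first picosecond:
t(state I) = 1 + 0.4·t(state I)
Solving: t(state I) = 1.6667.
Expected picoseconds from state I to state V: 1.6667.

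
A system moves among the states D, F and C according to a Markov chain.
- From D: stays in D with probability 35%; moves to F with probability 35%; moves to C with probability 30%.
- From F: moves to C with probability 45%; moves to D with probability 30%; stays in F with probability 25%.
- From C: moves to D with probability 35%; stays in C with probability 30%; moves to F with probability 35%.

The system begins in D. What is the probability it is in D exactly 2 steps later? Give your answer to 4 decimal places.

Sum over the intermediate state after 1 step:
P = P(D→D)·P(D→D) + P(D→F)·P(F→D) + P(D→C)·P(C→D)
  = 0.35×0.35 + 0.35×0.3 + 0.3×0.35
  = 0.1225 + 0.1050 + 0.1050 = 0.3325

0.3325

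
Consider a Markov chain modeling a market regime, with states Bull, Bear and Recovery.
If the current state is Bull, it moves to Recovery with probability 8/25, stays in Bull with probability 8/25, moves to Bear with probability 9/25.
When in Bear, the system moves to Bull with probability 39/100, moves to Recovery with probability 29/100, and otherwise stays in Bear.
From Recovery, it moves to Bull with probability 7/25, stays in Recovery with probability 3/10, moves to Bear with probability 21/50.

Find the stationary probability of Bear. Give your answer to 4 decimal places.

Let the stationary distribution be π with π = πP and π_1 + π_2 + π_3 = 1.
π_1 = 0.32·π_1 + 0.39·π_2 + 0.28·π_3
π_2 = 0.36·π_1 + 0.32·π_2 + 0.42·π_3
Solving with the normalization constraint gives π = (0.3333, 0.3636, 0.3030).
So the stationary probability of Bear is 0.3636.

0.3636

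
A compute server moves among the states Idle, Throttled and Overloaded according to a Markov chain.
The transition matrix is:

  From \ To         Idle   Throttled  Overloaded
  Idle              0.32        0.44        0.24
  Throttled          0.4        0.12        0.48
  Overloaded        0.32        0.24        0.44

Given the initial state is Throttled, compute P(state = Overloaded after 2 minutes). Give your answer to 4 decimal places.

0.3648

Sum over the intermediate state after 1 minute:
P = P(Throttled→Idle)·P(Idle→Overloaded) + P(Throttled→Throttled)·P(Throttled→Overloaded) + P(Throttled→Overloaded)·P(Overloaded→Overloaded)
  = 0.4×0.24 + 0.12×0.48 + 0.48×0.44
  = 0.0960 + 0.0576 + 0.2112 = 0.3648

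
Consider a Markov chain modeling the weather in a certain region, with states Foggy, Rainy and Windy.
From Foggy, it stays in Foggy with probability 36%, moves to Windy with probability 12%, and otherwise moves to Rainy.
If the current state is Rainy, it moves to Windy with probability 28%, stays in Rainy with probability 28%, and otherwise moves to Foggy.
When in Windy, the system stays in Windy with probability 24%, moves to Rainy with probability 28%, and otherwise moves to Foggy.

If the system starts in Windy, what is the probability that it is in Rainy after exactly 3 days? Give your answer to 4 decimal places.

0.3787

Propagate the distribution vector 3 days from Windy.
After 0 days: (0.0000, 0.0000, 1.0000)
After 1 day: (0.4800, 0.2800, 0.2400)
After 2 days: (0.4112, 0.3952, 0.1936)
After 3 days: (0.4148, 0.3787, 0.2065)
P(in Rainy after 3 days) = 0.3787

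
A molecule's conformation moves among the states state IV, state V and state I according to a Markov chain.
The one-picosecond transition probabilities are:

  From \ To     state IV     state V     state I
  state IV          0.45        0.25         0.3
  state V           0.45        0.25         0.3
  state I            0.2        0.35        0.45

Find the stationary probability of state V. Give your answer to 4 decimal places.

Let the stationary distribution be π with π = πP and π_1 + π_2 + π_3 = 1.
π_1 = 0.45·π_1 + 0.45·π_2 + 0.2·π_3
π_2 = 0.25·π_1 + 0.25·π_2 + 0.35·π_3
Solving with the normalization constraint gives π = (0.3618, 0.2853, 0.3529).
So the stationary probability of state V is 0.2853.

0.2853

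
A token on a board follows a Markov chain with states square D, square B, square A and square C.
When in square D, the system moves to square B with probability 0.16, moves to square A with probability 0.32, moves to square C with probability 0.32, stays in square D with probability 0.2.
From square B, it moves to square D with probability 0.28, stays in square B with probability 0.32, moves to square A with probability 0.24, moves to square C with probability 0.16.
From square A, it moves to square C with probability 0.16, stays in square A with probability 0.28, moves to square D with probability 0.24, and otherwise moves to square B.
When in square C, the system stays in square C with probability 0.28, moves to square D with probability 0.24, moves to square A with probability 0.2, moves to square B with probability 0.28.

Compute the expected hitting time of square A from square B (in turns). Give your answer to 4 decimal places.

Let t(s) be the expected number of turns to first reach square A from state s, with t(square A) = 0. Conditioning on the first turn:
t(square D) = 1 + 0.2·t(square D) + 0.16·t(square B) + 0.32·t(square C)
t(square B) = 1 + 0.28·t(square D) + 0.32·t(square B) + 0.16·t(square C)
t(square C) = 1 + 0.24·t(square D) + 0.28·t(square B) + 0.28·t(square C)
Solving: t(square D) = 3.7180, t(square B) = 3.9845, t(square C) = 4.1778.
Expected turns from square B to square A: 3.9845.

3.9845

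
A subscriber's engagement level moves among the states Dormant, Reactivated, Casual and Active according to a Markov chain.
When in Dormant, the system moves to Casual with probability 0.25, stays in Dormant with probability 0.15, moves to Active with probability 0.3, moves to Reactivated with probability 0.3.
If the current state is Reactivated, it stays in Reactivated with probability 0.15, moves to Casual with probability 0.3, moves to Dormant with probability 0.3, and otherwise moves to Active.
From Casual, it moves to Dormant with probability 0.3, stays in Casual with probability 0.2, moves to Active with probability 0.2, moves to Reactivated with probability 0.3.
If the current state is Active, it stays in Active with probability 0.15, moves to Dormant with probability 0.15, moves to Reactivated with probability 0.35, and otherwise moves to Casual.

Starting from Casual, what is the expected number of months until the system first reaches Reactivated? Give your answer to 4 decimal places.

3.2192

Let t(s) be the expected number of months to first reach Reactivated from state s, with t(Reactivated) = 0. Conditioning on the first month:
t(Dormant) = 1 + 0.15·t(Dormant) + 0.25·t(Casual) + 0.3·t(Active)
t(Casual) = 1 + 0.3·t(Dormant) + 0.2·t(Casual) + 0.2·t(Active)
t(Active) = 1 + 0.15·t(Dormant) + 0.35·t(Casual) + 0.15·t(Active)
Solving: t(Dormant) = 3.2061, t(Casual) = 3.2192, t(Active) = 3.0678.
Expected months from Casual to Reactivated: 3.2192.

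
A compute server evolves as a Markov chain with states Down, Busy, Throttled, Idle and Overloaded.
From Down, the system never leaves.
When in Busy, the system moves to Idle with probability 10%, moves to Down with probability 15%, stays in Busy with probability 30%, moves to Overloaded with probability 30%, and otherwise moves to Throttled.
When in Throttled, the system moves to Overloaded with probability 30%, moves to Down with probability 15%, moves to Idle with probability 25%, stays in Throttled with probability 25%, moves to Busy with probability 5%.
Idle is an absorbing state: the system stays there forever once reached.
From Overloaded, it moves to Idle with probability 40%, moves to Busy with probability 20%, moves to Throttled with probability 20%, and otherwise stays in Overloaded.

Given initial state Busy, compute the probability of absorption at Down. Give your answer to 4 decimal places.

Let h(s) be the probability of absorption at Down starting from transient state s. Then h(Down) = 1 and h(Idle) = 0. By first-step analysis:
h(Busy) = 0.15·1 + 0.3·h(Busy) + 0.15·h(Throttled) + 0.1·0 + 0.3·h(Overloaded)
h(Throttled) = 0.15·1 + 0.05·h(Busy) + 0.25·h(Throttled) + 0.25·0 + 0.3·h(Overloaded)
h(Overloaded) = 0.2·h(Busy) + 0.2·h(Throttled) + 0.4·0 + 0.2·h(Overloaded)
Solving: h(Busy) = 0.3429, h(Throttled) = 0.2857, h(Overloaded) = 0.1571.
Starting from Busy, the probability is 0.3429.

0.3429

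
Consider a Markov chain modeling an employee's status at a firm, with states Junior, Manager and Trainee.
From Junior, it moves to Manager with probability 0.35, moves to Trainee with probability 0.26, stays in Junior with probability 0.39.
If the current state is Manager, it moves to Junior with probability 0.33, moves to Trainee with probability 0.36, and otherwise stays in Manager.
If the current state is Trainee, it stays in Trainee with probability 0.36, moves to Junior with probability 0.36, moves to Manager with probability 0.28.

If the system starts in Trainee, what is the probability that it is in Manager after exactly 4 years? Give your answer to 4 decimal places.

0.3147

Propagate the distribution vector 4 years from Trainee.
After 0 years: (0.0000, 0.0000, 1.0000)
After 1 year: (0.3600, 0.2800, 0.3600)
After 2 years: (0.3624, 0.3136, 0.3240)
After 3 years: (0.3615, 0.3148, 0.3238)
After 4 years: (0.3614, 0.3147, 0.3239)
P(in Manager after 4 years) = 0.3147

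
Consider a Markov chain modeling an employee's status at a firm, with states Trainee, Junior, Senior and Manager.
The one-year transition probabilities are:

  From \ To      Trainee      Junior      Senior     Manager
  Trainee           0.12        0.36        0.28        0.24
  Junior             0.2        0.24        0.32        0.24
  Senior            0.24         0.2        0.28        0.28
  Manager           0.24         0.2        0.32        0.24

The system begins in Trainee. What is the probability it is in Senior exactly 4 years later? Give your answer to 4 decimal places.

0.2998

Propagate the distribution vector 4 years from Trainee.
After 0 years: (1.0000, 0.0000, 0.0000, 0.0000)
After 1 year: (0.1200, 0.3600, 0.2800, 0.2400)
After 2 years: (0.2112, 0.2336, 0.3040, 0.2512)
After 3 years: (0.2053, 0.2431, 0.2994, 0.2522)
After 4 years: (0.2056, 0.2426, 0.2998, 0.2520)
P(in Senior after 4 years) = 0.2998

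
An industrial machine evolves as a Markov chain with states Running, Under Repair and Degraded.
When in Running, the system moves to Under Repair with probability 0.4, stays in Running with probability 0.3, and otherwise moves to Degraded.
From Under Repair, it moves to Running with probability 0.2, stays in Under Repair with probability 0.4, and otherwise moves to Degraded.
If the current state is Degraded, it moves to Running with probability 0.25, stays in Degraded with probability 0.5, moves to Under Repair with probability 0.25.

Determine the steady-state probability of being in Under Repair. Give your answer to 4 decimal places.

0.3374

Let the stationary distribution be π with π = πP and π_1 + π_2 + π_3 = 1.
π_1 = 0.3·π_1 + 0.2·π_2 + 0.25·π_3
π_2 = 0.4·π_1 + 0.4·π_2 + 0.25·π_3
Solving with the normalization constraint gives π = (0.2454, 0.3374, 0.4172).
So the stationary probability of Under Repair is 0.3374.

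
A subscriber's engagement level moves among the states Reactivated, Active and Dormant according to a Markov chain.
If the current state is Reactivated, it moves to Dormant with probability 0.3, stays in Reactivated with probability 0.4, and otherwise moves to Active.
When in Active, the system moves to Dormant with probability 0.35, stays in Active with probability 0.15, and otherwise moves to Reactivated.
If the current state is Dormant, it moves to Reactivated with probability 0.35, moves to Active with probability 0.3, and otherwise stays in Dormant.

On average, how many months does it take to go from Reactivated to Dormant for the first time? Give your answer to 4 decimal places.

3.1944

Let t(s) be the expected number of months to first reach Dormant from state s, with t(Dormant) = 0. Conditioning on the first month:
t(Reactivated) = 1 + 0.4·t(Reactivated) + 0.3·t(Active)
t(Active) = 1 + 0.5·t(Reactivated) + 0.15·t(Active)
Solving: t(Reactivated) = 3.1944, t(Active) = 3.0556.
Expected months from Reactivated to Dormant: 3.1944.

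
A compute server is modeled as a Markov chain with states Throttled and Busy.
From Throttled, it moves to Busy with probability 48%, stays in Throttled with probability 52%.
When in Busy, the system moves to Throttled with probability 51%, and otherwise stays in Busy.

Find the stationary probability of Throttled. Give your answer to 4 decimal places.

Let the stationary distribution be π with π = πP and π_1 + π_2 = 1.
π_1 = 0.52·π_1 + 0.51·π_2
Solving with the normalization constraint gives π = (0.5152, 0.4848).
So the stationary probability of Throttled is 0.5152.

0.5152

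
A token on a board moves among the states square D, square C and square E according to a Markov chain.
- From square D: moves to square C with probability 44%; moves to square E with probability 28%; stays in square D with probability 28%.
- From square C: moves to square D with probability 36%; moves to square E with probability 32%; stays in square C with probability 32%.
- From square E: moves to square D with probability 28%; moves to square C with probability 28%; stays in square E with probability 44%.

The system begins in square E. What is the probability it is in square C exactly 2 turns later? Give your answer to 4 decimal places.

0.3360

Sum over the intermediate state after 1 turn:
P = P(square E→square D)·P(square D→square C) + P(square E→square C)·P(square C→square C) + P(square E→square E)·P(square E→square C)
  = 0.28×0.44 + 0.28×0.32 + 0.44×0.28
  = 0.1232 + 0.0896 + 0.1232 = 0.3360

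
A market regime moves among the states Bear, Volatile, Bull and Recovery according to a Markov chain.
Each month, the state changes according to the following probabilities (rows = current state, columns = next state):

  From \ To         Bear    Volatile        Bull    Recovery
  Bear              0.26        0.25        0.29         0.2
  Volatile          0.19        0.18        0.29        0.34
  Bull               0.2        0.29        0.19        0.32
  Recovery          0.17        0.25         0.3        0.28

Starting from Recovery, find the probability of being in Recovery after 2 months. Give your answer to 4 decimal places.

Propagate the distribution vector 2 months from Recovery.
After 0 months: (0.0000, 0.0000, 0.0000, 1.0000)
After 1 month: (0.1700, 0.2500, 0.3000, 0.2800)
After 2 months: (0.1993, 0.2445, 0.2628, 0.2934)
P(in Recovery after 2 months) = 0.2934

0.2934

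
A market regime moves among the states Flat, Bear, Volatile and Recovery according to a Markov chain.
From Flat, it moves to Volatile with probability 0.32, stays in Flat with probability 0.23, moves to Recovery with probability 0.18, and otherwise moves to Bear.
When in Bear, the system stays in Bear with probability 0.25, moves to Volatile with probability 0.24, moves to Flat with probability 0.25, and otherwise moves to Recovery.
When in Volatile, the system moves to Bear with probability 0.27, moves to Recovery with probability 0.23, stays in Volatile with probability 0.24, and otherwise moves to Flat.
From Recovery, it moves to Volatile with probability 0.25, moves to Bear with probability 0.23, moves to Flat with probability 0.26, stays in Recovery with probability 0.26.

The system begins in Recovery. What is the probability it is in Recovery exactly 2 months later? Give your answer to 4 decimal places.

Propagate the distribution vector 2 months from Recovery.
After 0 months: (0.0000, 0.0000, 0.0000, 1.0000)
After 1 month: (0.2600, 0.2300, 0.2500, 0.2600)
After 2 months: (0.2499, 0.2550, 0.2634, 0.2317)
P(in Recovery after 2 months) = 0.2317

0.2317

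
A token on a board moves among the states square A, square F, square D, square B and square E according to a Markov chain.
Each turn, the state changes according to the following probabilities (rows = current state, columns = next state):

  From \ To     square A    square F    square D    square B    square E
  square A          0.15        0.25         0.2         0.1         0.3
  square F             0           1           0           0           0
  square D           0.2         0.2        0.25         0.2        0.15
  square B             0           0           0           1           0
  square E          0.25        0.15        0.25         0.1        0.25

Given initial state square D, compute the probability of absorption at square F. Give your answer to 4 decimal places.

Let h(s) be the probability of absorption at square F starting from transient state s. Then h(square F) = 1 and h(square B) = 0. By first-step analysis:
h(square A) = 0.15·h(square A) + 0.25·1 + 0.2·h(square D) + 0.1·0 + 0.3·h(square E)
h(square D) = 0.2·h(square A) + 0.2·1 + 0.25·h(square D) + 0.2·0 + 0.15·h(square E)
h(square E) = 0.25·h(square A) + 0.15·1 + 0.25·h(square D) + 0.1·0 + 0.25·h(square E)
Solving: h(square A) = 0.6356, h(square D) = 0.5556, h(square E) = 0.5970.
Starting from square D, the probability is 0.5556.

0.5556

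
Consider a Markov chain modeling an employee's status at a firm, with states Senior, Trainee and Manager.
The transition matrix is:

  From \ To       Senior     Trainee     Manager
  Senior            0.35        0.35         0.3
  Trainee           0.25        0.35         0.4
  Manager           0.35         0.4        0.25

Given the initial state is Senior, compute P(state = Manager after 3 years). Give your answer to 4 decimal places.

0.3205

Propagate the distribution vector 3 years from Senior.
After 0 years: (1.0000, 0.0000, 0.0000)
After 1 year: (0.3500, 0.3500, 0.3000)
After 2 years: (0.3150, 0.3650, 0.3200)
After 3 years: (0.3135, 0.3660, 0.3205)
P(in Manager after 3 years) = 0.3205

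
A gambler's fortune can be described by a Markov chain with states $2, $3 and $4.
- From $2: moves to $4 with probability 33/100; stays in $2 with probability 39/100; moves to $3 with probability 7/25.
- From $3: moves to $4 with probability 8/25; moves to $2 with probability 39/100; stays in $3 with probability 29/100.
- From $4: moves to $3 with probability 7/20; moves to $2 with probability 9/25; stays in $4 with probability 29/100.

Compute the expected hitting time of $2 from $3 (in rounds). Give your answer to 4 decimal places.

Let t(s) be the expected number of rounds to first reach $2 from state s, with t($2) = 0. Conditioning on the first round:
t($3) = 1 + 0.29·t($3) + 0.32·t($4)
t($4) = 1 + 0.35·t($3) + 0.29·t($4)
Solving: t($3) = 2.6269, t($4) = 2.7034.
Expected rounds from $3 to $2: 2.6269.

2.6269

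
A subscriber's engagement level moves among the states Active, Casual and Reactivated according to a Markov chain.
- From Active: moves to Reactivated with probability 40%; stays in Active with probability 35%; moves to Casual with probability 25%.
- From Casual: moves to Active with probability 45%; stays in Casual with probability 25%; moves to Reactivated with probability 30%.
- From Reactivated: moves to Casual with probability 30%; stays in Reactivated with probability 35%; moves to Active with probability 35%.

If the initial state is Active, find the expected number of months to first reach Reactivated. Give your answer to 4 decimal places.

2.6667

Let t(s) be the expected number of months to first reach Reactivated from state s, with t(Reactivated) = 0. Conditioning on the first month:
t(Active) = 1 + 0.35·t(Active) + 0.25·t(Casual)
t(Casual) = 1 + 0.45·t(Active) + 0.25·t(Casual)
Solving: t(Active) = 2.6667, t(Casual) = 2.9333.
Expected months from Active to Reactivated: 2.6667.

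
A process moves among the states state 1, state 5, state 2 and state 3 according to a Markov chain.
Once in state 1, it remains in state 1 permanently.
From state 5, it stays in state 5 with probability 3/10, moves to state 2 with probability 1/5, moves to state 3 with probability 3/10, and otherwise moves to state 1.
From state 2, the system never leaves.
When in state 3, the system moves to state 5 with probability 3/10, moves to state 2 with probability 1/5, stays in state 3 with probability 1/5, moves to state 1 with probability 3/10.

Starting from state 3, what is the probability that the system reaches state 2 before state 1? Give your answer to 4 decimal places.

Let h(s) be the probability of absorption at state 2 starting from transient state s. Then h(state 2) = 1 and h(state 1) = 0. By first-step analysis:
h(state 5) = 0.2·0 + 0.3·h(state 5) + 0.2·1 + 0.3·h(state 3)
h(state 3) = 0.3·0 + 0.3·h(state 5) + 0.2·1 + 0.2·h(state 3)
Solving: h(state 5) = 0.4681, h(state 3) = 0.4255.
Starting from state 3, the probability is 0.4255.

0.4255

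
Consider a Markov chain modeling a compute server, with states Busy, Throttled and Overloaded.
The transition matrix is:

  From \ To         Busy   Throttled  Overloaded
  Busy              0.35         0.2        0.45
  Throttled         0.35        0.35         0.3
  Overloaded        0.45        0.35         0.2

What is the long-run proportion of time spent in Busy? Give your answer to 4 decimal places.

0.3825

Let the stationary distribution be π with π = πP and π_1 + π_2 + π_3 = 1.
π_1 = 0.35·π_1 + 0.35·π_2 + 0.45·π_3
π_2 = 0.2·π_1 + 0.35·π_2 + 0.35·π_3
Solving with the normalization constraint gives π = (0.3825, 0.2926, 0.3249).
So the stationary probability of Busy is 0.3825.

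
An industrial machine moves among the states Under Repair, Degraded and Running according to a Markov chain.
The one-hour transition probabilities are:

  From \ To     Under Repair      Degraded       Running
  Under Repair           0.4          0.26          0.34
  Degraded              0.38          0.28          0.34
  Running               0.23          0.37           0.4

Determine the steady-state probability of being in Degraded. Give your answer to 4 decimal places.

Let the stationary distribution be π with π = πP and π_1 + π_2 + π_3 = 1.
π_1 = 0.4·π_1 + 0.38·π_2 + 0.23·π_3
π_2 = 0.26·π_1 + 0.28·π_2 + 0.37·π_3
Solving with the normalization constraint gives π = (0.3324, 0.3059, 0.3617).
So the stationary probability of Degraded is 0.3059.

0.3059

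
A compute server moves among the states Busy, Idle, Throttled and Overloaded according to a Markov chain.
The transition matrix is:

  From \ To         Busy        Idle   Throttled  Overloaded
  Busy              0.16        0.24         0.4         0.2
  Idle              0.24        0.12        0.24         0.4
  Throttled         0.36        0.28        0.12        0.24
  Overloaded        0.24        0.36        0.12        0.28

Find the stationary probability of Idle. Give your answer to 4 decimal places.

Let the stationary distribution be π with π = πP and π_1 + π_2 + π_3 + π_4 = 1.
π_1 = 0.16·π_1 + 0.24·π_2 + 0.36·π_3 + 0.24·π_4
π_2 = 0.24·π_1 + 0.12·π_2 + 0.28·π_3 + 0.36·π_4
π_3 = 0.4·π_1 + 0.24·π_2 + 0.12·π_3 + 0.12·π_4
Solving with the normalization constraint gives π = (0.2466, 0.2523, 0.2193, 0.2818).
So the stationary probability of Idle is 0.2523.

0.2523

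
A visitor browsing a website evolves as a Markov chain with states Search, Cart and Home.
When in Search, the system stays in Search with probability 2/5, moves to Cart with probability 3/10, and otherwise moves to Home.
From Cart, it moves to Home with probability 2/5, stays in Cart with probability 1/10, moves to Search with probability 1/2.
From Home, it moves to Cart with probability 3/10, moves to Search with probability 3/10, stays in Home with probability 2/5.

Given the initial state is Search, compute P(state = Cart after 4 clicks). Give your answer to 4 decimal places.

0.2496

Propagate the distribution vector 4 clicks from Search.
After 0 clicks: (1.0000, 0.0000, 0.0000)
After 1 click: (0.4000, 0.3000, 0.3000)
After 2 clicks: (0.4000, 0.2400, 0.3600)
After 3 clicks: (0.3880, 0.2520, 0.3600)
After 4 clicks: (0.3892, 0.2496, 0.3612)
P(in Cart after 4 clicks) = 0.2496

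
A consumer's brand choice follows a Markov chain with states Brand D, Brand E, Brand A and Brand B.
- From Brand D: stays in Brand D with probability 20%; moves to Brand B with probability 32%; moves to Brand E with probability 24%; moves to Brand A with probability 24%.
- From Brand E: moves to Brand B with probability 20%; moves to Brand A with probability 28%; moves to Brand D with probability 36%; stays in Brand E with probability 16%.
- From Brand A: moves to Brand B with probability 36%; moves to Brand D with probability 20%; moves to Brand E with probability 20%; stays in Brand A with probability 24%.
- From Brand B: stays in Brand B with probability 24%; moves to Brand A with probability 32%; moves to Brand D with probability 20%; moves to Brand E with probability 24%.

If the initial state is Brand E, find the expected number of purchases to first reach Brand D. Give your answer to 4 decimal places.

Let t(s) be the expected number of purchases to first reach Brand D from state s, with t(Brand D) = 0. Conditioning on the first purchase:
t(Brand E) = 1 + 0.16·t(Brand E) + 0.28·t(Brand A) + 0.2·t(Brand B)
t(Brand A) = 1 + 0.2·t(Brand E) + 0.24·t(Brand A) + 0.36·t(Brand B)
t(Brand B) = 1 + 0.24·t(Brand E) + 0.32·t(Brand A) + 0.24·t(Brand B)
Solving: t(Brand E) = 3.6419, t(Brand A) = 4.2998, t(Brand B) = 4.2763.
Expected purchases from Brand E to Brand D: 3.6419.

3.6419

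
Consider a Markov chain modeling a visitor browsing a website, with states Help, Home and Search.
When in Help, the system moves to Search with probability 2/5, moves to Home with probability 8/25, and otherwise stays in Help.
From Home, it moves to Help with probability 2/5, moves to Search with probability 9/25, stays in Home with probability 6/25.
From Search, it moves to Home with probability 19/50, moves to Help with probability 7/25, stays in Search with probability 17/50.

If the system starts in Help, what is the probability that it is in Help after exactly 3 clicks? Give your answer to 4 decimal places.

0.3182

Propagate the distribution vector 3 clicks from Help.
After 0 clicks: (1.0000, 0.0000, 0.0000)
After 1 click: (0.2800, 0.3200, 0.4000)
After 2 clicks: (0.3184, 0.3184, 0.3632)
After 3 clicks: (0.3182, 0.3163, 0.3655)
P(in Help after 3 clicks) = 0.3182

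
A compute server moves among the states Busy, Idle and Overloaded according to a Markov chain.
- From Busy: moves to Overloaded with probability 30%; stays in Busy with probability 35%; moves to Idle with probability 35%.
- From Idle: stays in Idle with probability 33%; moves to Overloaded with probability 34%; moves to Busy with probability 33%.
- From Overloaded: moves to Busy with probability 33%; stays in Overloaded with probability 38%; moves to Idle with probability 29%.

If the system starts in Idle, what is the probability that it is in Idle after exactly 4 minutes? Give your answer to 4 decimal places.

Propagate the distribution vector 4 minutes from Idle.
After 0 minutes: (0.0000, 1.0000, 0.0000)
After 1 minute: (0.3300, 0.3300, 0.3400)
After 2 minutes: (0.3366, 0.3230, 0.3404)
After 3 minutes: (0.3367, 0.3231, 0.3402)
After 4 minutes: (0.3367, 0.3231, 0.3401)
P(in Idle after 4 minutes) = 0.3231

0.3231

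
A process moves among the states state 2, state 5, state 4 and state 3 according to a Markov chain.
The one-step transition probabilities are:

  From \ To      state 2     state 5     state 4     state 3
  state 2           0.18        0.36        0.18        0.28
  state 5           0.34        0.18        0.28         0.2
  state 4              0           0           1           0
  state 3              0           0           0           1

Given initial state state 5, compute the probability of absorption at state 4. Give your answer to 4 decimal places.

0.5287

Let h(s) be the probability of absorption at state 4 starting from transient state s. Then h(state 4) = 1 and h(state 3) = 0. By first-step analysis:
h(state 2) = 0.18·h(state 2) + 0.36·h(state 5) + 0.18·1 + 0.28·0
h(state 5) = 0.34·h(state 2) + 0.18·h(state 5) + 0.28·1 + 0.2·0
Solving: h(state 2) = 0.4516, h(state 5) = 0.5287.
Starting from state 5, the probability is 0.5287.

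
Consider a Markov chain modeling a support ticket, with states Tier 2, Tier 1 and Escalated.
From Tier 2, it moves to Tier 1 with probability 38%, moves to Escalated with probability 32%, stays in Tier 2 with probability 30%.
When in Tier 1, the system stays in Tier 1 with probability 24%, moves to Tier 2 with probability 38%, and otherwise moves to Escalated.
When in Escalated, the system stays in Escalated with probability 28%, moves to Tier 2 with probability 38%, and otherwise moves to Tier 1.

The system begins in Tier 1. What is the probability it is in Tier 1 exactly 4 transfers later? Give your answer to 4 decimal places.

0.3220

Propagate the distribution vector 4 transfers from Tier 1.
After 0 transfers: (0.0000, 1.0000, 0.0000)
After 1 transfer: (0.3800, 0.2400, 0.3800)
After 2 transfers: (0.3496, 0.3312, 0.3192)
After 3 transfers: (0.3520, 0.3209, 0.3271)
After 4 transfers: (0.3518, 0.3220, 0.3262)
P(in Tier 1 after 4 transfers) = 0.3220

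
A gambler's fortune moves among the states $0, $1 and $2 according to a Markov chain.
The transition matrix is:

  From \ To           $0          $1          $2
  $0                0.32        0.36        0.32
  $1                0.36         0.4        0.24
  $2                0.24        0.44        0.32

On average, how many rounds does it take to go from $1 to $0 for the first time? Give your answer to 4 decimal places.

Let t(s) be the expected number of rounds to first reach $0 from state s, with t($0) = 0. Conditioning on the first round:
t($1) = 1 + 0.4·t($1) + 0.24·t($2)
t($2) = 1 + 0.44·t($1) + 0.32·t($2)
Solving: t($1) = 3.0423, t($2) = 3.4392.
Expected rounds from $1 to $0: 3.0423.

3.0423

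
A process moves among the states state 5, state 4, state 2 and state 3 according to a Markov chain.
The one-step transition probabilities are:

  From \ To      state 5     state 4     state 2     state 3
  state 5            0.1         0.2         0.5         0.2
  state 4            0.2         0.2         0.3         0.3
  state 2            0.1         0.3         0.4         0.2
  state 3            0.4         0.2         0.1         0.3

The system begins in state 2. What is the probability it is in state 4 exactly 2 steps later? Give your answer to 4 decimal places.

Propagate the distribution vector 2 steps from state 2.
After 0 steps: (0.0000, 0.0000, 1.0000, 0.0000)
After 1 step: (0.1000, 0.3000, 0.4000, 0.2000)
After 2 steps: (0.1900, 0.2400, 0.3200, 0.2500)
P(in state 4 after 2 steps) = 0.2400

0.2400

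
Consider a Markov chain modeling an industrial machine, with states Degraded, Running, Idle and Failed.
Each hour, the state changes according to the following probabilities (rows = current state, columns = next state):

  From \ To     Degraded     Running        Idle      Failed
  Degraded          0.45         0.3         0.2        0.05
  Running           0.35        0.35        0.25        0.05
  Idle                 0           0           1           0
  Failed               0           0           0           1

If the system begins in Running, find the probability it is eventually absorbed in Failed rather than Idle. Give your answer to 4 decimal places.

Let h(s) be the probability of absorption at Failed starting from transient state s. Then h(Failed) = 1 and h(Idle) = 0. By first-step analysis:
h(Degraded) = 0.45·h(Degraded) + 0.3·h(Running) + 0.2·0 + 0.05·1
h(Running) = 0.35·h(Degraded) + 0.35·h(Running) + 0.25·0 + 0.05·1
Solving: h(Degraded) = 0.1881, h(Running) = 0.1782.
Starting from Running, the probability is 0.1782.

0.1782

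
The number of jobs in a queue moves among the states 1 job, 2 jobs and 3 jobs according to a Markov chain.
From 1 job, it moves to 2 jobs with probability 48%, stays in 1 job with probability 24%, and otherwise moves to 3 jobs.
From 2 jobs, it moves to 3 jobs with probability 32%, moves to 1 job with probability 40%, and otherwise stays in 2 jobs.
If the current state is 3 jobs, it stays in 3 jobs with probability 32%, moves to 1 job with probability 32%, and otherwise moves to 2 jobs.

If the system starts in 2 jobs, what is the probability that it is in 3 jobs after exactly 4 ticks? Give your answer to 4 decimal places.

Propagate the distribution vector 4 ticks from 2 jobs.
After 0 ticks: (0.0000, 1.0000, 0.0000)
After 1 tick: (0.4000, 0.2800, 0.3200)
After 2 ticks: (0.3104, 0.3856, 0.3040)
After 3 ticks: (0.3260, 0.3664, 0.3076)
After 4 ticks: (0.3232, 0.3698, 0.3070)
P(in 3 jobs after 4 ticks) = 0.3070

0.3070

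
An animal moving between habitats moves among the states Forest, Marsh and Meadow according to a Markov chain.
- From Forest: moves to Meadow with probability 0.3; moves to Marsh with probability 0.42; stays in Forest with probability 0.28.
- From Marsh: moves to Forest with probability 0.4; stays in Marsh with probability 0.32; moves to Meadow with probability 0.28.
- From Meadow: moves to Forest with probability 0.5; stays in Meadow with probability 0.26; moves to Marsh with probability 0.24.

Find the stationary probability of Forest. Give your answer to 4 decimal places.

Let the stationary distribution be π with π = πP and π_1 + π_2 + π_3 = 1.
π_1 = 0.28·π_1 + 0.4·π_2 + 0.5·π_3
π_2 = 0.42·π_1 + 0.32·π_2 + 0.24·π_3
Solving with the normalization constraint gives π = (0.3823, 0.3357, 0.2820).
So the stationary probability of Forest is 0.3823.

0.3823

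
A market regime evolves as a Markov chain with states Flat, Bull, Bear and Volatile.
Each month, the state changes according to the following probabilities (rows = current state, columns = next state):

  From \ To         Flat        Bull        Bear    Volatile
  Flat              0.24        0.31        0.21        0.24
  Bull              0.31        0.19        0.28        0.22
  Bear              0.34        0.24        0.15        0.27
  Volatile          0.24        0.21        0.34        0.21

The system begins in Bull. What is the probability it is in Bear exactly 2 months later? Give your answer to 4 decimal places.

0.2351

Propagate the distribution vector 2 months from Bull.
After 0 months: (0.0000, 1.0000, 0.0000, 0.0000)
After 1 month: (0.3100, 0.1900, 0.2800, 0.2200)
After 2 months: (0.2813, 0.2456, 0.2351, 0.2380)
P(in Bear after 2 months) = 0.2351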